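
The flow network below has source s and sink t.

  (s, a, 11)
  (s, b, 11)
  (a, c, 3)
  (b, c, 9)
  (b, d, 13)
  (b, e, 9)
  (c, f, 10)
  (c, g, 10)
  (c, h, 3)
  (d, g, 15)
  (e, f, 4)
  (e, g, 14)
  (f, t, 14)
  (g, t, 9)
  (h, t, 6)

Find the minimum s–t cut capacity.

14

Augment s→a→c→f→t: bottleneck 3, flow now 3.
Augment s→b→c→f→t: bottleneck 7, flow now 10.
Augment s→b→c→g→t: bottleneck 2, flow now 12.
Augment s→b→d→g→t: bottleneck 2, flow now 14.
No augmenting path remains; maximum flow = 14.
By max-flow min-cut, the minimum cut capacity equals the max flow.
In the residual graph, reachable from s: {s, a}.
Min-cut edges: s→b (11), a→c (3); capacity 11 + 3 = 14.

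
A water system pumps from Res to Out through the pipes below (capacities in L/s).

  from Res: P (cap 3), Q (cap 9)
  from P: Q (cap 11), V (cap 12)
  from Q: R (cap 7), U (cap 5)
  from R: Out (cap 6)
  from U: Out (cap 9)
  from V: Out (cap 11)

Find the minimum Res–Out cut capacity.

Augment Res→P→V→Out: bottleneck 3, flow now 3.
Augment Res→Q→R→Out: bottleneck 6, flow now 9.
Augment Res→Q→U→Out: bottleneck 3, flow now 12.
No augmenting path remains; maximum flow = 12.
By max-flow min-cut, the minimum cut capacity equals the max flow.
In the residual graph, reachable from Res: {Res}.
Min-cut edges: Res→P (3), Res→Q (9); capacity 3 + 9 = 12.

12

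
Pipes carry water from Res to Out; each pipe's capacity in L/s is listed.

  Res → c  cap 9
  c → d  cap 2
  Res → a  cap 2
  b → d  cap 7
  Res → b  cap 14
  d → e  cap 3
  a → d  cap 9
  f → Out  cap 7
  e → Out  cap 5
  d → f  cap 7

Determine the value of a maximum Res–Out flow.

Augment Res→a→d→e→Out: bottleneck 2, flow now 2.
Augment Res→b→d→e→Out: bottleneck 1, flow now 3.
Augment Res→b→d→f→Out: bottleneck 6, flow now 9.
Augment Res→c→d→f→Out: bottleneck 1, flow now 10.
No augmenting path remains; maximum flow = 10.
In the residual graph, reachable from Res: {Res, a, b, c, d}.
Min-cut edges: d→e (3), d→f (7); capacity 3 + 7 = 10.
This cut is saturated, so no flow can exceed 10.

10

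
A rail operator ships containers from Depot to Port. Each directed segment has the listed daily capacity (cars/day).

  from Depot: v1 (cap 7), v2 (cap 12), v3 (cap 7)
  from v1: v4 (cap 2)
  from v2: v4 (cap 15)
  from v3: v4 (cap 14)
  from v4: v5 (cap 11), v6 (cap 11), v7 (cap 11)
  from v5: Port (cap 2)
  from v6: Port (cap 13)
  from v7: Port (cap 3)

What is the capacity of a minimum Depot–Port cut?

16

Augment Depot→v1→v4→v5→Port: bottleneck 2, flow now 2.
Augment Depot→v2→v4→v6→Port: bottleneck 11, flow now 13.
Augment Depot→v2→v4→v7→Port: bottleneck 1, flow now 14.
Augment Depot→v3→v4→v7→Port: bottleneck 2, flow now 16.
No augmenting path remains; maximum flow = 16.
By max-flow min-cut, the minimum cut capacity equals the max flow.
In the residual graph, reachable from Depot: {Depot, v1, v2, v3, v4, v5, v7}.
Min-cut edges: v4→v6 (11), v5→Port (2), v7→Port (3); capacity 11 + 2 + 3 = 16.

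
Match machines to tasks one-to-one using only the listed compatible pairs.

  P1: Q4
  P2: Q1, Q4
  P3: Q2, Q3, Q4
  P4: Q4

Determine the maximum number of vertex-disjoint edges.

3

Unit-capacity flow: source→left, listed edges, right→sink; max matching = max flow.
Augmenting path P1→Q4 (+1); matched 1.
Augmenting path P2→Q1 (+1); matched 2.
Augmenting path P3→Q2 (+1); matched 3.
No augmenting path remains; maximum matching = 3.
König certificate: {P2, P3, Q4} is a vertex cover of size 3 (every listed pair touches it), so no matching can be larger.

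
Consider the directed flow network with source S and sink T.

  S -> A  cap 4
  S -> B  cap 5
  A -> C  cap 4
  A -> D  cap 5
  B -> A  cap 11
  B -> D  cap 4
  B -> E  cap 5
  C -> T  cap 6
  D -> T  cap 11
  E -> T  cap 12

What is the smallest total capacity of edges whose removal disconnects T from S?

9

Augment S→A→C→T: bottleneck 4, flow now 4.
Augment S→B→D→T: bottleneck 4, flow now 8.
Augment S→B→E→T: bottleneck 1, flow now 9.
No augmenting path remains; maximum flow = 9.
By max-flow min-cut, the minimum cut capacity equals the max flow.
In the residual graph, reachable from S: {S}.
Min-cut edges: S→A (4), S→B (5); capacity 4 + 5 = 9.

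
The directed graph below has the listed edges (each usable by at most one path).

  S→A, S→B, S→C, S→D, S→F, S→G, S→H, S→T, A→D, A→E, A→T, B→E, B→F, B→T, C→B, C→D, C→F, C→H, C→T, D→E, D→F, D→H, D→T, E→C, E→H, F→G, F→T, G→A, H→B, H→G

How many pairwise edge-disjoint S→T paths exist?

Assign every edge capacity 1; by Menger, the answer equals the max flow.
Path S→T (+1); total 1.
Path S→A→T (+1); total 2.
Path S→B→T (+1); total 3.
Path S→C→T (+1); total 4.
Path S→D→T (+1); total 5.
Path S→F→T (+1); total 6.
No residual S→T path; max flow = 6.
Certifying cut of size 6: {A→T, B→T, C→T, D→T, F→T, S→T}.

6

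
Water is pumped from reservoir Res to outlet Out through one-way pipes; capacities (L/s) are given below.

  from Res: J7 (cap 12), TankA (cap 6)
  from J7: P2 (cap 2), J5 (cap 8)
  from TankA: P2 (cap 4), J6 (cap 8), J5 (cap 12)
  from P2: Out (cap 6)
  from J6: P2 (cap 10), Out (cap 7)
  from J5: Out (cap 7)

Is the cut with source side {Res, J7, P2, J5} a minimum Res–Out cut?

Given cut capacity: 6 + 6 + 7 = 19.
Augment Res→J7→P2→Out: bottleneck 2, flow now 2.
Augment Res→J7→J5→Out: bottleneck 7, flow now 9.
Augment Res→TankA→P2→Out: bottleneck 4, flow now 13.
Augment Res→TankA→J6→Out: bottleneck 2, flow now 15.
No augmenting path remains; maximum flow = 15.
In the residual graph, reachable from Res: {Res, J7, J5}.
Min-cut edges: Res→TankA (6), J7→P2 (2), J5→Out (7); capacity 6 + 2 + 7 = 15.
Cut capacity 19 exceeds the max flow 15, so it is not minimum.

No — its capacity is 19, but the minimum cut has capacity 15.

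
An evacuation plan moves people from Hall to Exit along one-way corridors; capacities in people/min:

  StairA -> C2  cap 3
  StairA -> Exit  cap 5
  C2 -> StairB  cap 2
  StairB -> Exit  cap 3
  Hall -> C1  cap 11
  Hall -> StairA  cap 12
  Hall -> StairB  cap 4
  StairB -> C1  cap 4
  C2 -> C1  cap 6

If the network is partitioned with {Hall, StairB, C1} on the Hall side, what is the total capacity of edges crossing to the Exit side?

15

Edges leaving {Hall, StairB, C1}: Hall→StairA (12), StairB→Exit (3).
Cut capacity = 12 + 3 = 15.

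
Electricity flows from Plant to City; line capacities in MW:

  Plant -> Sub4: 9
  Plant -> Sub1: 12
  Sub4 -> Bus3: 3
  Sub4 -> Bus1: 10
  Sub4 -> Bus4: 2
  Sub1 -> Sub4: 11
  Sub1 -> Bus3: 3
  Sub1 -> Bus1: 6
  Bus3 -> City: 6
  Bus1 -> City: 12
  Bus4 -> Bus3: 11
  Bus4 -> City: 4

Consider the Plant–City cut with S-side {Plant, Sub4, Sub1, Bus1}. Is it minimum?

Yes — it is a minimum cut (capacity 20).

Given cut capacity: 3 + 2 + 3 + 12 = 20.
Augment Plant→Sub4→Bus3→City: bottleneck 3, flow now 3.
Augment Plant→Sub4→Bus1→City: bottleneck 6, flow now 9.
Augment Plant→Sub1→Bus3→City: bottleneck 3, flow now 12.
Augment Plant→Sub1→Bus1→City: bottleneck 6, flow now 18.
Augment Plant→Sub1→Sub4→Bus4→City: bottleneck 2, flow now 20.
No augmenting path remains; maximum flow = 20.
Cut capacity 20 equals the max flow, so it is a minimum cut.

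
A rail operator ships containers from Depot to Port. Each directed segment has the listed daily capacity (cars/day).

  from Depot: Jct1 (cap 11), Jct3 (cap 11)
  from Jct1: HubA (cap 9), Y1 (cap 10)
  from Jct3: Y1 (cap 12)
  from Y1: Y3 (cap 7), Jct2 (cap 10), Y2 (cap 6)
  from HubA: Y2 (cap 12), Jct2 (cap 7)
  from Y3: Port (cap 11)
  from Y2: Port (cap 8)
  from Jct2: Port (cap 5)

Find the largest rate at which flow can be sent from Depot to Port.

Augment Depot→Jct1→Y1→Y3→Port: bottleneck 7, flow now 7.
Augment Depot→Jct1→Y1→Y2→Port: bottleneck 3, flow now 10.
Augment Depot→Jct1→HubA→Y2→Port: bottleneck 1, flow now 11.
Augment Depot→Jct3→Y1→Y2→Port: bottleneck 3, flow now 14.
Augment Depot→Jct3→Y1→Jct2→Port: bottleneck 5, flow now 19.
Augment Depot→Jct3→Y1→Jct1→HubA→Y2→Port: bottleneck 1, flow now 20. (uses reverse residual edge)
No augmenting path remains; maximum flow = 20.
In the residual graph, reachable from Depot: {Depot, Jct1, Jct3, Y1, HubA, Y2, Jct2}.
Min-cut edges: Y1→Y3 (7), Y2→Port (8), Jct2→Port (5); capacity 7 + 8 + 5 = 20.
This cut is saturated, so no flow can exceed 20.

20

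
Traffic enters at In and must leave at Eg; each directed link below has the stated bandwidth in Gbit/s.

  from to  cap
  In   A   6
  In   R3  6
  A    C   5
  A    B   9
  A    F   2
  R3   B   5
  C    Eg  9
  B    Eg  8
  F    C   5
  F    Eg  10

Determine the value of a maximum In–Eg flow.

11

Augment In→A→C→Eg: bottleneck 5, flow now 5.
Augment In→A→B→Eg: bottleneck 1, flow now 6.
Augment In→R3→B→Eg: bottleneck 5, flow now 11.
No augmenting path remains; maximum flow = 11.
In the residual graph, reachable from In: {In, R3}.
Min-cut edges: In→A (6), R3→B (5); capacity 6 + 5 = 11.
This cut is saturated, so no flow can exceed 11.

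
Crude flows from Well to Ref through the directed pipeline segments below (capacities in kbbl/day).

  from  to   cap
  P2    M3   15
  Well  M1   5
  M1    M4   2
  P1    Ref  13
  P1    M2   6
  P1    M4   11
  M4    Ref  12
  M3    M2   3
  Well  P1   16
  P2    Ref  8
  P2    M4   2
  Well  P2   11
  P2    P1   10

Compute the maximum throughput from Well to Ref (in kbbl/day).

29

Augment Well→P2→Ref: bottleneck 8, flow now 8.
Augment Well→P1→Ref: bottleneck 13, flow now 21.
Augment Well→P2→M4→Ref: bottleneck 2, flow now 23.
Augment Well→P1→M4→Ref: bottleneck 3, flow now 26.
Augment Well→M1→M4→Ref: bottleneck 2, flow now 28.
Augment Well→P2→P1→M4→Ref: bottleneck 1, flow now 29.
No augmenting path remains; maximum flow = 29.
In the residual graph, reachable from Well: {Well, M1}.
Min-cut edges: Well→P2 (11), Well→P1 (16), M1→M4 (2); capacity 11 + 16 + 2 = 29.
This cut is saturated, so no flow can exceed 29.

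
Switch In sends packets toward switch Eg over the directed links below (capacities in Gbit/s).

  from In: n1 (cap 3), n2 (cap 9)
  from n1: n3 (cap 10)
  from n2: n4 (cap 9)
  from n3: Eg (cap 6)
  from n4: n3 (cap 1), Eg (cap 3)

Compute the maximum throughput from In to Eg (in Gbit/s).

7

Augment In→n1→n3→Eg: bottleneck 3, flow now 3.
Augment In→n2→n4→Eg: bottleneck 3, flow now 6.
Augment In→n2→n4→n3→Eg: bottleneck 1, flow now 7.
No augmenting path remains; maximum flow = 7.
In the residual graph, reachable from In: {In, n2, n4}.
Min-cut edges: In→n1 (3), n4→n3 (1), n4→Eg (3); capacity 3 + 1 + 3 = 7.
This cut is saturated, so no flow can exceed 7.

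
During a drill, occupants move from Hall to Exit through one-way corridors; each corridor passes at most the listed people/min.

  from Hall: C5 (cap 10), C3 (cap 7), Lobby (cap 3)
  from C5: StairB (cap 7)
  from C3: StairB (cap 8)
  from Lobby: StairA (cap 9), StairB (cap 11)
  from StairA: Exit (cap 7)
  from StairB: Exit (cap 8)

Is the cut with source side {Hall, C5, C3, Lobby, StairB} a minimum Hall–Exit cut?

Given cut capacity: 9 + 8 = 17.
Augment Hall→C5→StairB→Exit: bottleneck 7, flow now 7.
Augment Hall→C3→StairB→Exit: bottleneck 1, flow now 8.
Augment Hall→Lobby→StairA→Exit: bottleneck 3, flow now 11.
No augmenting path remains; maximum flow = 11.
In the residual graph, reachable from Hall: {Hall, C5, C3, StairB}.
Min-cut edges: Hall→Lobby (3), StairB→Exit (8); capacity 3 + 8 = 11.
Cut capacity 17 exceeds the max flow 11, so it is not minimum.

No — its capacity is 17, but the minimum cut has capacity 11.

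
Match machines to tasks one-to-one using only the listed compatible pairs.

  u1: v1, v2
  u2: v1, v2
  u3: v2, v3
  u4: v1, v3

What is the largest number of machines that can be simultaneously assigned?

Unit-capacity flow: source→left, listed edges, right→sink; max matching = max flow.
Augmenting path u1→v1 (+1); matched 1.
Augmenting path u2→v2 (+1); matched 2.
Augmenting path u3→v3 (+1); matched 3.
No augmenting path remains; maximum matching = 3.
König certificate: {v1, v2, v3} is a vertex cover of size 3 (every listed pair touches it), so no matching can be larger.

3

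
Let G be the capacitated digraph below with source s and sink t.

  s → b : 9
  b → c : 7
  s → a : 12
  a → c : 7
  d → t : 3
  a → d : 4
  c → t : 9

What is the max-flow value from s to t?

12

Augment s→a→c→t: bottleneck 7, flow now 7.
Augment s→a→d→t: bottleneck 3, flow now 10.
Augment s→b→c→t: bottleneck 2, flow now 12.
No augmenting path remains; maximum flow = 12.
In the residual graph, reachable from s: {s, a, b, c, d}.
Min-cut edges: c→t (9), d→t (3); capacity 9 + 3 = 12.
This cut is saturated, so no flow can exceed 12.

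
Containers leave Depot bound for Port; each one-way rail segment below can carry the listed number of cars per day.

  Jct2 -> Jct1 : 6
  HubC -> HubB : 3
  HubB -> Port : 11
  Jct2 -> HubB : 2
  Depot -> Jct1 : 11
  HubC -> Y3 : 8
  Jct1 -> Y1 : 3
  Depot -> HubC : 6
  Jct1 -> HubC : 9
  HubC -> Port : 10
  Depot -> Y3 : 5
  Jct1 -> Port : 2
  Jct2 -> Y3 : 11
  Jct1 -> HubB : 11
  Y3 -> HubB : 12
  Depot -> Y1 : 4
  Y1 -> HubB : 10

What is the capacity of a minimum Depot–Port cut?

Augment Depot→Jct1→Port: bottleneck 2, flow now 2.
Augment Depot→HubC→Port: bottleneck 6, flow now 8.
Augment Depot→Jct1→HubC→Port: bottleneck 4, flow now 12.
Augment Depot→Jct1→HubB→Port: bottleneck 5, flow now 17.
Augment Depot→Y1→HubB→Port: bottleneck 4, flow now 21.
Augment Depot→Y3→HubB→Port: bottleneck 2, flow now 23.
No augmenting path remains; maximum flow = 23.
By max-flow min-cut, the minimum cut capacity equals the max flow.
In the residual graph, reachable from Depot: {Depot, Jct1, Y1, HubC, Y3, HubB}.
Min-cut edges: Jct1→Port (2), HubC→Port (10), HubB→Port (11); capacity 2 + 10 + 11 = 23.

23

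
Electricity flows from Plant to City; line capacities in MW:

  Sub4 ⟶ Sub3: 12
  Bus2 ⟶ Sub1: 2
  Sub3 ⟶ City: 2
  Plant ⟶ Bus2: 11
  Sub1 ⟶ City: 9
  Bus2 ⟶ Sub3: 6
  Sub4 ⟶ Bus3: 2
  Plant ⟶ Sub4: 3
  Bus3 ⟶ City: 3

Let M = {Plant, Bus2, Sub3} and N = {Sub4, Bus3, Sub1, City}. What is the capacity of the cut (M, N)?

Edges leaving {Plant, Bus2, Sub3}: Plant→Sub4 (3), Bus2→Sub1 (2), Sub3→City (2).
Cut capacity = 3 + 2 + 2 = 7.

7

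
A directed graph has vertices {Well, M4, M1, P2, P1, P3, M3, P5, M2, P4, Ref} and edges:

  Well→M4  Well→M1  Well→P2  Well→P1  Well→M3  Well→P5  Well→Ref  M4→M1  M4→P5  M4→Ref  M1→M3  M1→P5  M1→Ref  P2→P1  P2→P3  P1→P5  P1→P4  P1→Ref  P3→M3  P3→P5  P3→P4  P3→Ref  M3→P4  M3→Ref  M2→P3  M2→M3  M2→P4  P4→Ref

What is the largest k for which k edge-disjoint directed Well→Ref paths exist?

Assign every edge capacity 1; by Menger, the answer equals the max flow.
Path Well→Ref (+1); total 1.
Path Well→M4→Ref (+1); total 2.
Path Well→M1→Ref (+1); total 3.
Path Well→P1→Ref (+1); total 4.
Path Well→M3→Ref (+1); total 5.
Path Well→P2→P3→Ref (+1); total 6.
No residual Well→Ref path; max flow = 6.
Certifying cut of size 6: {Well→M1, Well→M3, Well→M4, Well→P1, Well→P2, Well→Ref}.

6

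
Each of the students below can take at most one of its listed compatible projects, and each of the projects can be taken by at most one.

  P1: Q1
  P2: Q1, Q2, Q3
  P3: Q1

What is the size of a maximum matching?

2

Unit-capacity flow: source→left, listed edges, right→sink; max matching = max flow.
Augmenting path P1→Q1 (+1); matched 1.
Augmenting path P2→Q2 (+1); matched 2.
No augmenting path remains; maximum matching = 2.
König certificate: {P2, Q1} is a vertex cover of size 2 (every listed pair touches it), so no matching can be larger.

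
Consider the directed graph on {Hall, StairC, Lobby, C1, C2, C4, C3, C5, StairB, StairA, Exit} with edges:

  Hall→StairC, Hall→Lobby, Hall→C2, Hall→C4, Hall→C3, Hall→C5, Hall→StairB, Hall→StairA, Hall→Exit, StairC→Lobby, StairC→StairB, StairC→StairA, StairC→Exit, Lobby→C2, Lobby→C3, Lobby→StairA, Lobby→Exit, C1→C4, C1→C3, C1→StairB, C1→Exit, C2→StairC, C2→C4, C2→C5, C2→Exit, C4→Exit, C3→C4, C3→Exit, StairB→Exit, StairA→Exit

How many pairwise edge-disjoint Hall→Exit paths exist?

8

Assign every edge capacity 1; by Menger, the answer equals the max flow.
Path Hall→Exit (+1); total 1.
Path Hall→StairC→Exit (+1); total 2.
Path Hall→Lobby→Exit (+1); total 3.
Path Hall→C2→Exit (+1); total 4.
Path Hall→C4→Exit (+1); total 5.
Path Hall→C3→Exit (+1); total 6.
Path Hall→StairB→Exit (+1); total 7.
Path Hall→StairA→Exit (+1); total 8.
No residual Hall→Exit path; max flow = 8.
Certifying cut of size 8: {Hall→C2, Hall→C3, Hall→C4, Hall→Exit, Hall→Lobby, Hall→StairA, Hall→StairB, Hall→StairC}.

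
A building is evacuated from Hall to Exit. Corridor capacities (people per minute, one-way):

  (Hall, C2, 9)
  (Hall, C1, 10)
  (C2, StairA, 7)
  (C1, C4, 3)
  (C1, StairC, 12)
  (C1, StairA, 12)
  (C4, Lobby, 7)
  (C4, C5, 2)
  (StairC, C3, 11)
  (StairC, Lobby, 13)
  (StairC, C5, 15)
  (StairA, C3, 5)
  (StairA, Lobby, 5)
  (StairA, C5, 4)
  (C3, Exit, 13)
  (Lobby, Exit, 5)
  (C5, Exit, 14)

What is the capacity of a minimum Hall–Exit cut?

17

Augment Hall→C2→StairA→C3→Exit: bottleneck 5, flow now 5.
Augment Hall→C2→StairA→Lobby→Exit: bottleneck 2, flow now 7.
Augment Hall→C1→C4→Lobby→Exit: bottleneck 3, flow now 10.
Augment Hall→C1→StairC→C3→Exit: bottleneck 7, flow now 17.
No augmenting path remains; maximum flow = 17.
By max-flow min-cut, the minimum cut capacity equals the max flow.
In the residual graph, reachable from Hall: {Hall, C2}.
Min-cut edges: Hall→C1 (10), C2→StairA (7); capacity 10 + 7 = 17.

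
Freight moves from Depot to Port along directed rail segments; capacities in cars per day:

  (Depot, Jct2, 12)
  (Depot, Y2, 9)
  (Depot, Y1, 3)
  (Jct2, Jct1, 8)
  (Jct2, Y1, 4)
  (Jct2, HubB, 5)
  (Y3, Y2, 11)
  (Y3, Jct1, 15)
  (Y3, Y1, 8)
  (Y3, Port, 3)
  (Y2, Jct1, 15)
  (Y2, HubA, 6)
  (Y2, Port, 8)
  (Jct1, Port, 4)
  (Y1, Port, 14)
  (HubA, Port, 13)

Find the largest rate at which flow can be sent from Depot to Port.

Augment Depot→Y2→Port: bottleneck 8, flow now 8.
Augment Depot→Y1→Port: bottleneck 3, flow now 11.
Augment Depot→Jct2→Jct1→Port: bottleneck 4, flow now 15.
Augment Depot→Jct2→Y1→Port: bottleneck 4, flow now 19.
Augment Depot→Y2→HubA→Port: bottleneck 1, flow now 20.
No augmenting path remains; maximum flow = 20.
In the residual graph, reachable from Depot: {Depot, Jct2, Jct1, HubB}.
Min-cut edges: Depot→Y2 (9), Depot→Y1 (3), Jct2→Y1 (4), Jct1→Port (4); capacity 9 + 3 + 4 + 4 = 20.
This cut is saturated, so no flow can exceed 20.

20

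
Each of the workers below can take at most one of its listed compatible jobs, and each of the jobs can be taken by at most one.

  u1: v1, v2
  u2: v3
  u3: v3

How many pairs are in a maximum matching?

Unit-capacity flow: source→left, listed edges, right→sink; max matching = max flow.
Augmenting path u1→v1 (+1); matched 1.
Augmenting path u2→v3 (+1); matched 2.
No augmenting path remains; maximum matching = 2.
König certificate: {u1, v3} is a vertex cover of size 2 (every listed pair touches it), so no matching can be larger.

2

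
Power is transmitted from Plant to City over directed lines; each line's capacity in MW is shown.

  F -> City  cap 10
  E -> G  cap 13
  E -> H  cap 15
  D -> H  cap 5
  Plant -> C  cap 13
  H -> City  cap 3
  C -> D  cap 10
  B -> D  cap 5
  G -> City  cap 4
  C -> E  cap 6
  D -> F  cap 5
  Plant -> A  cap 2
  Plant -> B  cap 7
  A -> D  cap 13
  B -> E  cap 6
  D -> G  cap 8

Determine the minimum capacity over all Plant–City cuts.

Augment Plant→A→D→F→City: bottleneck 2, flow now 2.
Augment Plant→B→D→F→City: bottleneck 3, flow now 5.
Augment Plant→B→D→G→City: bottleneck 2, flow now 7.
Augment Plant→B→E→G→City: bottleneck 2, flow now 9.
Augment Plant→C→D→H→City: bottleneck 3, flow now 12.
No augmenting path remains; maximum flow = 12.
By max-flow min-cut, the minimum cut capacity equals the max flow.
In the residual graph, reachable from Plant: {Plant, A, B, C, D, E, G, H}.
Min-cut edges: D→F (5), G→City (4), H→City (3); capacity 5 + 4 + 3 = 12.

12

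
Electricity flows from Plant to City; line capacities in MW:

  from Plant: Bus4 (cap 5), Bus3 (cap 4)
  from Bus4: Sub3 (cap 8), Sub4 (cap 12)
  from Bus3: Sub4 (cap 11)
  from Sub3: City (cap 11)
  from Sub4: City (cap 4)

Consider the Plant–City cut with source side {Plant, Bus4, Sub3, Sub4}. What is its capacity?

Edges leaving {Plant, Bus4, Sub3, Sub4}: Plant→Bus3 (4), Sub3→City (11), Sub4→City (4).
Cut capacity = 4 + 11 + 4 = 19.

19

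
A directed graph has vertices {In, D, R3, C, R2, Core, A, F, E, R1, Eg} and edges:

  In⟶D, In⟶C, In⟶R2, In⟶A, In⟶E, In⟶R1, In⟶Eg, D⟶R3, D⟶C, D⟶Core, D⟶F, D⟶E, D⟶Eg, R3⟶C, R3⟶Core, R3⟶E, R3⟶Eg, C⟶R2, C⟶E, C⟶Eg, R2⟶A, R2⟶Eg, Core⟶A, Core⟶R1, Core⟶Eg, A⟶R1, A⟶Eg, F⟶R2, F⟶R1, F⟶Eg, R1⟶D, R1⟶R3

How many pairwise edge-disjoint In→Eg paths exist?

Assign every edge capacity 1; by Menger, the answer equals the max flow.
Path In→Eg (+1); total 1.
Path In→D→Eg (+1); total 2.
Path In→C→Eg (+1); total 3.
Path In→R2→Eg (+1); total 4.
Path In→A→Eg (+1); total 5.
Path In→R1→R3→Eg (+1); total 6.
No residual In→Eg path; max flow = 6.
Certifying cut of size 6: {In→A, In→C, In→D, In→Eg, In→R1, In→R2}.

6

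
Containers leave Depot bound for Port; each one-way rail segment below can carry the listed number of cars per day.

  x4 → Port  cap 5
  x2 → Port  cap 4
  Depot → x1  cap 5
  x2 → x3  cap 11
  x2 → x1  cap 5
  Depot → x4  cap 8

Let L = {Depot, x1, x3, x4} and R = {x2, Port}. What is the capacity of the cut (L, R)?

Edges leaving {Depot, x1, x3, x4}: x4→Port (5).
Cut capacity = 5 = 5.

5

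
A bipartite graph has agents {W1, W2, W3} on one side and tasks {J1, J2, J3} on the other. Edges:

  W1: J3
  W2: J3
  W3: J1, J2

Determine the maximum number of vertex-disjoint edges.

Unit-capacity flow: source→left, listed edges, right→sink; max matching = max flow.
Augmenting path W1→J3 (+1); matched 1.
Augmenting path W3→J1 (+1); matched 2.
No augmenting path remains; maximum matching = 2.
König certificate: {W3, J3} is a vertex cover of size 2 (every listed pair touches it), so no matching can be larger.

2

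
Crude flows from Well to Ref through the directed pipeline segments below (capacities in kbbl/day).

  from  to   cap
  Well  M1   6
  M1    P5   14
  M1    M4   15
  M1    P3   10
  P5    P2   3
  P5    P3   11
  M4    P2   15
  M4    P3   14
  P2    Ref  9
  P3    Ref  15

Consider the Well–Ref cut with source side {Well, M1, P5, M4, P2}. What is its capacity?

44

Edges leaving {Well, M1, P5, M4, P2}: M1→P3 (10), P5→P3 (11), M4→P3 (14), P2→Ref (9).
Cut capacity = 10 + 11 + 14 + 9 = 44.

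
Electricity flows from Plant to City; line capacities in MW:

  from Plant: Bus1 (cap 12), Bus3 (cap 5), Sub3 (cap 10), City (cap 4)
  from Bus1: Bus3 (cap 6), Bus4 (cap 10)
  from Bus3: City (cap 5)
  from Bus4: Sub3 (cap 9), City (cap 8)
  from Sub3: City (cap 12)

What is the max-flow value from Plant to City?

Augment Plant→City: bottleneck 4, flow now 4.
Augment Plant→Bus3→City: bottleneck 5, flow now 9.
Augment Plant→Sub3→City: bottleneck 10, flow now 19.
Augment Plant→Bus1→Bus4→City: bottleneck 8, flow now 27.
Augment Plant→Bus1→Bus4→Sub3→City: bottleneck 2, flow now 29.
No augmenting path remains; maximum flow = 29.
In the residual graph, reachable from Plant: {Plant, Bus1, Bus3}.
Min-cut edges: Plant→Sub3 (10), Plant→City (4), Bus1→Bus4 (10), Bus3→City (5); capacity 10 + 4 + 10 + 5 = 29.
This cut is saturated, so no flow can exceed 29.

29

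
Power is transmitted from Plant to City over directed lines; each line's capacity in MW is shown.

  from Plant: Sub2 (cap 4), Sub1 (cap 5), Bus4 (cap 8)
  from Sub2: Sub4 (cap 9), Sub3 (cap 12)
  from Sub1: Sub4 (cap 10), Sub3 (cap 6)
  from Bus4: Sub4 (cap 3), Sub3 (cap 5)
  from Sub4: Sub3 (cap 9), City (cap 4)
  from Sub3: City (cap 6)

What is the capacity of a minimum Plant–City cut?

Augment Plant→Sub2→Sub4→City: bottleneck 4, flow now 4.
Augment Plant→Sub1→Sub3→City: bottleneck 5, flow now 9.
Augment Plant→Bus4→Sub3→City: bottleneck 1, flow now 10.
No augmenting path remains; maximum flow = 10.
By max-flow min-cut, the minimum cut capacity equals the max flow.
In the residual graph, reachable from Plant: {Plant, Sub2, Sub1, Bus4, Sub4, Sub3}.
Min-cut edges: Sub4→City (4), Sub3→City (6); capacity 4 + 6 = 10.

10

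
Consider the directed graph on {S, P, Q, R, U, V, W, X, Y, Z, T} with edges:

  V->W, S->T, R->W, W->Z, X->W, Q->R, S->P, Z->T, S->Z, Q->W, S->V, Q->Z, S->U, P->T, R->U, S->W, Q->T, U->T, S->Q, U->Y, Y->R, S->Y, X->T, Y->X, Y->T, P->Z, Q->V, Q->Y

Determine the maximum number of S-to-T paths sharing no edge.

Assign every edge capacity 1; by Menger, the answer equals the max flow.
Path S→T (+1); total 1.
Path S→P→T (+1); total 2.
Path S→Q→T (+1); total 3.
Path S→U→T (+1); total 4.
Path S→Y→T (+1); total 5.
Path S→Z→T (+1); total 6.
No residual S→T path; max flow = 6.
Certifying cut of size 6: {S→P, S→Q, S→T, S→U, S→Y, Z→T}.

6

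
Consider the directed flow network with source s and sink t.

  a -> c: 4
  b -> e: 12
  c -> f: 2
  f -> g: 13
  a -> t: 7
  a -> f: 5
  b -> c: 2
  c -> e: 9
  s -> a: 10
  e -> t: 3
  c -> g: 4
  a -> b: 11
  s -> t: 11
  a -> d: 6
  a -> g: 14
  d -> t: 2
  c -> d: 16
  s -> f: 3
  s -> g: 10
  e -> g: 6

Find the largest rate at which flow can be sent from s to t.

21

Augment s→t: bottleneck 11, flow now 11.
Augment s→a→t: bottleneck 7, flow now 18.
Augment s→a→d→t: bottleneck 2, flow now 20.
Augment s→a→b→e→t: bottleneck 1, flow now 21.
No augmenting path remains; maximum flow = 21.
In the residual graph, reachable from s: {s, f, g}.
Min-cut edges: s→a (10), s→t (11); capacity 10 + 11 = 21.
This cut is saturated, so no flow can exceed 21.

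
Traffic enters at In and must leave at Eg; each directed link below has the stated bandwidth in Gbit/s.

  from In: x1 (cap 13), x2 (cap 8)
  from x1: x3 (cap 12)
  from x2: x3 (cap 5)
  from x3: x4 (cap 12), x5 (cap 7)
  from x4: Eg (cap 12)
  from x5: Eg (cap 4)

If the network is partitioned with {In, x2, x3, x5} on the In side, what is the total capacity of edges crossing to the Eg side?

29

Edges leaving {In, x2, x3, x5}: In→x1 (13), x3→x4 (12), x5→Eg (4).
Cut capacity = 13 + 12 + 4 = 29.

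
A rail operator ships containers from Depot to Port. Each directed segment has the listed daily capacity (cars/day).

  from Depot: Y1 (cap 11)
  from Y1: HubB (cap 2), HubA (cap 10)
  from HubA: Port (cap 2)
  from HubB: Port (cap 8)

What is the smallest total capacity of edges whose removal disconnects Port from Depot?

4

Augment Depot→Y1→HubA→Port: bottleneck 2, flow now 2.
Augment Depot→Y1→HubB→Port: bottleneck 2, flow now 4.
No augmenting path remains; maximum flow = 4.
By max-flow min-cut, the minimum cut capacity equals the max flow.
In the residual graph, reachable from Depot: {Depot, Y1, HubA}.
Min-cut edges: Y1→HubB (2), HubA→Port (2); capacity 2 + 2 = 4.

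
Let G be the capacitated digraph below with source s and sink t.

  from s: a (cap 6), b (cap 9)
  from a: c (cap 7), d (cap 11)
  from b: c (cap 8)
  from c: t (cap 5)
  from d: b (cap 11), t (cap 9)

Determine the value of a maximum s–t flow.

11

Augment s→a→c→t: bottleneck 5, flow now 5.
Augment s→a→d→t: bottleneck 1, flow now 6.
Augment s→b→c→a→d→t: bottleneck 5, flow now 11. (uses reverse residual edge)
No augmenting path remains; maximum flow = 11.
In the residual graph, reachable from s: {s, b, c}.
Min-cut edges: s→a (6), c→t (5); capacity 6 + 5 = 11.
This cut is saturated, so no flow can exceed 11.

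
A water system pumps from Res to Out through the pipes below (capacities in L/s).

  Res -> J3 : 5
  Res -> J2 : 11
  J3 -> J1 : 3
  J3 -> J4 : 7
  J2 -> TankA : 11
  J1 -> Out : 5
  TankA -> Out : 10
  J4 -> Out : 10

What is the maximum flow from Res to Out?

Augment Res→J3→J1→Out: bottleneck 3, flow now 3.
Augment Res→J3→J4→Out: bottleneck 2, flow now 5.
Augment Res→J2→TankA→Out: bottleneck 10, flow now 15.
No augmenting path remains; maximum flow = 15.
In the residual graph, reachable from Res: {Res, J2, TankA}.
Min-cut edges: Res→J3 (5), TankA→Out (10); capacity 5 + 10 = 15.
This cut is saturated, so no flow can exceed 15.

15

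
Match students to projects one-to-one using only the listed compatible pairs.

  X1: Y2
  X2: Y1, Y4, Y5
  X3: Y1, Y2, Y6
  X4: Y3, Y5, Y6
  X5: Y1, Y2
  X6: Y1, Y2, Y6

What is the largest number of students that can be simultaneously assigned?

5

Unit-capacity flow: source→left, listed edges, right→sink; max matching = max flow.
Augmenting path X1→Y2 (+1); matched 1.
Augmenting path X2→Y1 (+1); matched 2.
Augmenting path X3→Y6 (+1); matched 3.
Augmenting path X4→Y3 (+1); matched 4.
Augmenting path X5→Y1→X2→Y4 (+1); matched 5.
No augmenting path remains; maximum matching = 5.
König certificate: {X2, X4, Y1, Y2, Y6} is a vertex cover of size 5 (every listed pair touches it), so no matching can be larger.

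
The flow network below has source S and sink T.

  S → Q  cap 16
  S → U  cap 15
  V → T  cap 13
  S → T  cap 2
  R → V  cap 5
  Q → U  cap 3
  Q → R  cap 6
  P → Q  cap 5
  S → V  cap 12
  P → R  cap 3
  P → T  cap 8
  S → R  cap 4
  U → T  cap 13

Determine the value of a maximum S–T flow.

28

Augment S→T: bottleneck 2, flow now 2.
Augment S→U→T: bottleneck 13, flow now 15.
Augment S→V→T: bottleneck 12, flow now 27.
Augment S→R→V→T: bottleneck 1, flow now 28.
No augmenting path remains; maximum flow = 28.
In the residual graph, reachable from S: {S, Q, R, U, V}.
Min-cut edges: S→T (2), U→T (13), V→T (13); capacity 2 + 13 + 13 = 28.
This cut is saturated, so no flow can exceed 28.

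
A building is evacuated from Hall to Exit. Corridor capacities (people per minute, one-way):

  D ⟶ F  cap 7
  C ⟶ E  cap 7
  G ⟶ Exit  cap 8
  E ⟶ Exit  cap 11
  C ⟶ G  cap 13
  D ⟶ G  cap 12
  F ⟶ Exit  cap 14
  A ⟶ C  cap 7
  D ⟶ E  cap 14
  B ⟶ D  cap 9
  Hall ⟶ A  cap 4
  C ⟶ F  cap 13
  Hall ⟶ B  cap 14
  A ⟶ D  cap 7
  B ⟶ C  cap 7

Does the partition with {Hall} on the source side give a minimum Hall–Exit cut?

Yes — it is a minimum cut (capacity 18).

Given cut capacity: 4 + 14 = 18.
Augment Hall→A→C→E→Exit: bottleneck 4, flow now 4.
Augment Hall→B→C→E→Exit: bottleneck 3, flow now 7.
Augment Hall→B→C→F→Exit: bottleneck 4, flow now 11.
Augment Hall→B→D→E→Exit: bottleneck 4, flow now 15.
Augment Hall→B→D→F→Exit: bottleneck 3, flow now 18.
No augmenting path remains; maximum flow = 18.
Cut capacity 18 equals the max flow, so it is a minimum cut.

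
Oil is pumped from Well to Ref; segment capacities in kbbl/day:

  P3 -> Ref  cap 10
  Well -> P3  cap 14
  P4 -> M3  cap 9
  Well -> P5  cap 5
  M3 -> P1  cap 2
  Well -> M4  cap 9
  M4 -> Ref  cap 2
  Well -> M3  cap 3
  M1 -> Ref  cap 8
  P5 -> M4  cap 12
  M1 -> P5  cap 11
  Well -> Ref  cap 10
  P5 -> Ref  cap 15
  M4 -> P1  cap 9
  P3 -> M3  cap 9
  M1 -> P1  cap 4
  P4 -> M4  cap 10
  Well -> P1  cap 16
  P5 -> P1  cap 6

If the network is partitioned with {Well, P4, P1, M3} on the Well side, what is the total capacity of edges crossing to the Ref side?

Edges leaving {Well, P4, P1, M3}: Well→P3 (14), Well→P5 (5), Well→M4 (9), Well→Ref (10), P4→M4 (10).
Cut capacity = 14 + 5 + 9 + 10 + 10 = 48.

48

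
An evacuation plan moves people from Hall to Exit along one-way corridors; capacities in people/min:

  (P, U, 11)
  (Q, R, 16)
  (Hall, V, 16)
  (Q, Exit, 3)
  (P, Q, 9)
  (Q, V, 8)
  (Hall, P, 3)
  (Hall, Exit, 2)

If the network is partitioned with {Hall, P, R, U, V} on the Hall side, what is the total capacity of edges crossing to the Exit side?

Edges leaving {Hall, P, R, U, V}: Hall→Exit (2), P→Q (9).
Cut capacity = 2 + 9 = 11.

11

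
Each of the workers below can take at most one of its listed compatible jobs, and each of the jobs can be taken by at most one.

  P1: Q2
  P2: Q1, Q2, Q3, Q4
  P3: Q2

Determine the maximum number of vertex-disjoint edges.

Unit-capacity flow: source→left, listed edges, right→sink; max matching = max flow.
Augmenting path P1→Q2 (+1); matched 1.
Augmenting path P2→Q1 (+1); matched 2.
No augmenting path remains; maximum matching = 2.
König certificate: {P2, Q2} is a vertex cover of size 2 (every listed pair touches it), so no matching can be larger.

2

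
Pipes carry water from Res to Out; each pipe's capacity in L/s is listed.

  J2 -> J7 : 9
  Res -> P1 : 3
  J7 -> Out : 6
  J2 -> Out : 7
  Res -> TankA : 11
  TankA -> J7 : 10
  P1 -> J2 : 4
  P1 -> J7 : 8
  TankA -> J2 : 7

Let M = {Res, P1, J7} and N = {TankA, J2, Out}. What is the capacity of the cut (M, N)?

21

Edges leaving {Res, P1, J7}: Res→TankA (11), P1→J2 (4), J7→Out (6).
Cut capacity = 11 + 4 + 6 = 21.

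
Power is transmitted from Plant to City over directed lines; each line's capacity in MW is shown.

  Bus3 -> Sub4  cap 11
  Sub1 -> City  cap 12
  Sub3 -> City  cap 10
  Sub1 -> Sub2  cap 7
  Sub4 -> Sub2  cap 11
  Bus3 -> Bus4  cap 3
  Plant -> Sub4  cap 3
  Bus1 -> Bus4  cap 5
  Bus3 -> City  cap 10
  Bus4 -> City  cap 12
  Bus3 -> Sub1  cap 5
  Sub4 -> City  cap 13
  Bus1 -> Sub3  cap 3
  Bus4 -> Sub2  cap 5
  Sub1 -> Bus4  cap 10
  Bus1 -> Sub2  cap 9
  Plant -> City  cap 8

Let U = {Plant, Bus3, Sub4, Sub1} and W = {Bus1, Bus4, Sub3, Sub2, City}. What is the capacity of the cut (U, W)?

Edges leaving {Plant, Bus3, Sub4, Sub1}: Plant→City (8), Bus3→Bus4 (3), Bus3→City (10), Sub4→Sub2 (11), Sub4→City (13), Sub1→Bus4 (10), Sub1→Sub2 (7), Sub1→City (12).
Cut capacity = 8 + 3 + 10 + 11 + 13 + 10 + 7 + 12 = 74.

74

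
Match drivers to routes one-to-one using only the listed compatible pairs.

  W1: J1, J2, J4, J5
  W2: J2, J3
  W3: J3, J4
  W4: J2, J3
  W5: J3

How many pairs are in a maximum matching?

Unit-capacity flow: source→left, listed edges, right→sink; max matching = max flow.
Augmenting path W1→J1 (+1); matched 1.
Augmenting path W2→J2 (+1); matched 2.
Augmenting path W3→J3 (+1); matched 3.
Augmenting path W4→J3→W3→J4 (+1); matched 4.
No augmenting path remains; maximum matching = 4.
König certificate: {W1, W3, J2, J3} is a vertex cover of size 4 (every listed pair touches it), so no matching can be larger.

4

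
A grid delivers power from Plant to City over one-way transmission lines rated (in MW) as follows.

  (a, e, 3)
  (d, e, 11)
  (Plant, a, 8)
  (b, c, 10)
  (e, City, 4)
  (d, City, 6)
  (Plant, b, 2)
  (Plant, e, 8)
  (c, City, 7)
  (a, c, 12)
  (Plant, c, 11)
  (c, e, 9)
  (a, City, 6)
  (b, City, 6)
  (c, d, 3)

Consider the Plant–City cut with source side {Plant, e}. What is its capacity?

25

Edges leaving {Plant, e}: Plant→a (8), Plant→b (2), Plant→c (11), e→City (4).
Cut capacity = 8 + 2 + 11 + 4 = 25.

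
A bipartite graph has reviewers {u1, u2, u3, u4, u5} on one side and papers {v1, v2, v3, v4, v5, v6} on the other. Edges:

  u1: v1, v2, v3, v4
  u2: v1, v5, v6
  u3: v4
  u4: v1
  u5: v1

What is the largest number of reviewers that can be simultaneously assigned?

4

Unit-capacity flow: source→left, listed edges, right→sink; max matching = max flow.
Augmenting path u1→v1 (+1); matched 1.
Augmenting path u2→v5 (+1); matched 2.
Augmenting path u3→v4 (+1); matched 3.
Augmenting path u4→v1→u1→v2 (+1); matched 4.
No augmenting path remains; maximum matching = 4.
König certificate: {u1, u2, u3, v1} is a vertex cover of size 4 (every listed pair touches it), so no matching can be larger.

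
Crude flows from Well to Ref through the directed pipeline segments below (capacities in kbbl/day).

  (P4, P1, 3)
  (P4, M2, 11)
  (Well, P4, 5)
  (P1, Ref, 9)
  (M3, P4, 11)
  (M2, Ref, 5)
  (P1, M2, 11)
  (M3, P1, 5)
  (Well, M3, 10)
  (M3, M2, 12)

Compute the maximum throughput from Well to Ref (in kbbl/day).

Augment Well→P4→M2→Ref: bottleneck 5, flow now 5.
Augment Well→M3→P1→Ref: bottleneck 5, flow now 10.
Augment Well→M3→P4→P1→Ref: bottleneck 3, flow now 13.
No augmenting path remains; maximum flow = 13.
In the residual graph, reachable from Well: {Well, P4, M3, M2}.
Min-cut edges: P4→P1 (3), M3→P1 (5), M2→Ref (5); capacity 3 + 5 + 5 = 13.
This cut is saturated, so no flow can exceed 13.

13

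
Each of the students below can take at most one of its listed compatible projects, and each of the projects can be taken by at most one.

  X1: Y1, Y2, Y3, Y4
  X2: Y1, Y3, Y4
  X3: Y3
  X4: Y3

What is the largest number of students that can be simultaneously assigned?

3

Unit-capacity flow: source→left, listed edges, right→sink; max matching = max flow.
Augmenting path X1→Y1 (+1); matched 1.
Augmenting path X2→Y3 (+1); matched 2.
Augmenting path X3→Y3→X2→Y4 (+1); matched 3.
No augmenting path remains; maximum matching = 3.
König certificate: {X1, X2, Y3} is a vertex cover of size 3 (every listed pair touches it), so no matching can be larger.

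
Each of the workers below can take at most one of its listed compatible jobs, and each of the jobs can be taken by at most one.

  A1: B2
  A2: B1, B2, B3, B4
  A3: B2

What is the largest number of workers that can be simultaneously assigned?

Unit-capacity flow: source→left, listed edges, right→sink; max matching = max flow.
Augmenting path A1→B2 (+1); matched 1.
Augmenting path A2→B1 (+1); matched 2.
No augmenting path remains; maximum matching = 2.
König certificate: {A2, B2} is a vertex cover of size 2 (every listed pair touches it), so no matching can be larger.

2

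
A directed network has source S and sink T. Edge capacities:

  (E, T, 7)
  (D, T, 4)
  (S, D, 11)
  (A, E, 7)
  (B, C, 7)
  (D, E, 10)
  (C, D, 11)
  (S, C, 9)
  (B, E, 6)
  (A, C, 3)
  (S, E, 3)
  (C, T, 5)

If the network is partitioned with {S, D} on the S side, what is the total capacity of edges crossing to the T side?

Edges leaving {S, D}: S→C (9), S→E (3), D→E (10), D→T (4).
Cut capacity = 9 + 3 + 10 + 4 = 26.

26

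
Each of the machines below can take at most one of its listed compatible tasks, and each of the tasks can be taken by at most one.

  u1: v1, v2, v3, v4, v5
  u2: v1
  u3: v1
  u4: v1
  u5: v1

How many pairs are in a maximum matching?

Unit-capacity flow: source→left, listed edges, right→sink; max matching = max flow.
Augmenting path u1→v1 (+1); matched 1.
Augmenting path u2→v1→u1→v2 (+1); matched 2.
No augmenting path remains; maximum matching = 2.
König certificate: {u1, v1} is a vertex cover of size 2 (every listed pair touches it), so no matching can be larger.

2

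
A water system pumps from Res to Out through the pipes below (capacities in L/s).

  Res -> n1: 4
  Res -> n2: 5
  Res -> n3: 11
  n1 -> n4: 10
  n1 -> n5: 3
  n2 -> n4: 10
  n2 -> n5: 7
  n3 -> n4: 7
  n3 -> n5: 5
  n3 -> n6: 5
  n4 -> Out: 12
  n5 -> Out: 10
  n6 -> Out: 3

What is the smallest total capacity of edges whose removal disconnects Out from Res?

20

Augment Res→n1→n4→Out: bottleneck 4, flow now 4.
Augment Res→n2→n4→Out: bottleneck 5, flow now 9.
Augment Res→n3→n4→Out: bottleneck 3, flow now 12.
Augment Res→n3→n5→Out: bottleneck 5, flow now 17.
Augment Res→n3→n6→Out: bottleneck 3, flow now 20.
No augmenting path remains; maximum flow = 20.
By max-flow min-cut, the minimum cut capacity equals the max flow.
In the residual graph, reachable from Res: {Res}.
Min-cut edges: Res→n1 (4), Res→n2 (5), Res→n3 (11); capacity 4 + 5 + 11 = 20.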